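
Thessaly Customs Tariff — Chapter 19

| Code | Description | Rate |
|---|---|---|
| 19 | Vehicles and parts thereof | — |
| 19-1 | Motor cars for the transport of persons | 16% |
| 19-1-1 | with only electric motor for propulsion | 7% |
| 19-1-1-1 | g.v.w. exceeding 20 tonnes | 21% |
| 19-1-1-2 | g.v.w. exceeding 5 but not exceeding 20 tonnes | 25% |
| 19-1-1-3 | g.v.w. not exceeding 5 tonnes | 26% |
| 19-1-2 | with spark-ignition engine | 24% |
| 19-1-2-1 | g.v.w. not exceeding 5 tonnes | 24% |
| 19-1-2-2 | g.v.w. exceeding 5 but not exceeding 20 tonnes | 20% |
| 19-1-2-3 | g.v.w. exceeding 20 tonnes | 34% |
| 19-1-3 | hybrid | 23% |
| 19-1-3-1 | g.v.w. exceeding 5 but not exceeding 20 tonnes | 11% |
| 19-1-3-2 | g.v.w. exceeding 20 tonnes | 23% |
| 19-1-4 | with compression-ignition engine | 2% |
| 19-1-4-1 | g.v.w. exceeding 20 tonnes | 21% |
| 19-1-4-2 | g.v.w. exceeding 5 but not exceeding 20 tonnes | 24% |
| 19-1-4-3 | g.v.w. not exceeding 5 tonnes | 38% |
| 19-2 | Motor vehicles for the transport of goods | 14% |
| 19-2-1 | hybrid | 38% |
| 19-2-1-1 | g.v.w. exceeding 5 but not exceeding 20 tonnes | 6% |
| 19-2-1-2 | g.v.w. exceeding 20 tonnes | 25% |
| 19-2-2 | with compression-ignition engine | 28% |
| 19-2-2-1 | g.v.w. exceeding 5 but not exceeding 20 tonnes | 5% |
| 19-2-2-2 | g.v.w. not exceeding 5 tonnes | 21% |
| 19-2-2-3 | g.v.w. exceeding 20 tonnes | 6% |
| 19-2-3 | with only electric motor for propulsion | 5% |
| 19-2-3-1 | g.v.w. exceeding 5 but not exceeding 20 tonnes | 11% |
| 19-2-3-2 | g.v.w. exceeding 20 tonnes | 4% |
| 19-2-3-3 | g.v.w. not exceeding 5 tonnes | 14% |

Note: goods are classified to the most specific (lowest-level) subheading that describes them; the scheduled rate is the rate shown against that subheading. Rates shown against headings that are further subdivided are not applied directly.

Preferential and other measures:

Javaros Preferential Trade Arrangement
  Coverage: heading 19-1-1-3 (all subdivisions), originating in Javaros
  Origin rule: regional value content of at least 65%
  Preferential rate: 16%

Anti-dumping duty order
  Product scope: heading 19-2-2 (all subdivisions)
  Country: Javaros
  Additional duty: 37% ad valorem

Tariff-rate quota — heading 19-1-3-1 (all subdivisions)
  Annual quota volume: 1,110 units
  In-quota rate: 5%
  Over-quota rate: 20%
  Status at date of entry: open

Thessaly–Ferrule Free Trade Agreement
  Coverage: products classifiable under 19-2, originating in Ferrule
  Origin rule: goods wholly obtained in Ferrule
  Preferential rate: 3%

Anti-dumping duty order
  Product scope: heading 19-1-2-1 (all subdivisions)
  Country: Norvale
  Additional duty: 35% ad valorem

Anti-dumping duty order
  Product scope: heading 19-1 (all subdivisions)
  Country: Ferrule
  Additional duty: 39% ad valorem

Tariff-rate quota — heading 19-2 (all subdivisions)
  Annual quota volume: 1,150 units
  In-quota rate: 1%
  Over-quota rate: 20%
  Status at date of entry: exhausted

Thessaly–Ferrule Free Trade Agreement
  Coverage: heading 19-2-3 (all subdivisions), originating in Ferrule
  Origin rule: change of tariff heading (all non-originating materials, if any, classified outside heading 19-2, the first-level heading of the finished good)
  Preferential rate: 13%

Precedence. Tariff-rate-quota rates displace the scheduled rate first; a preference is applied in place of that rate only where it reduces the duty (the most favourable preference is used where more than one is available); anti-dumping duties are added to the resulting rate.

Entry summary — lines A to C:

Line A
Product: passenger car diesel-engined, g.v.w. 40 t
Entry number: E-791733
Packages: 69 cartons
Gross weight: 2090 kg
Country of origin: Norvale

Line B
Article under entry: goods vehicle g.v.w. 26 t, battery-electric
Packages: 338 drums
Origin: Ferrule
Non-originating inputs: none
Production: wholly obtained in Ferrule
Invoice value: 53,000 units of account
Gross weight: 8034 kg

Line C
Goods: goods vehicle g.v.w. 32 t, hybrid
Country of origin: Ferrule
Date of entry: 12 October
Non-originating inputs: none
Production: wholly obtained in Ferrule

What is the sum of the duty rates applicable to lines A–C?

27%

Line A: passenger car → 19-1; diesel-engined → 19-1-4; g.v.w. 40 t → 19-1-4-1. Scheduled 21%. No special measure applies. → 21%.
Line B: goods vehicle → 19-2; battery-electric → 19-2-3; g.v.w. 26 t → 19-2-3-2. Scheduled 4%. quota on 19-2 exhausted → over-quota 20%; Ferrule agreement on 19-2: wholly obtained → 3% available; Ferrule agreement on 19-2-3: CTH met → 13% available; preferential 3%. → 3%.
Line C: goods vehicle → 19-2; hybrid → 19-2-1; g.v.w. 32 t → 19-2-1-2. Scheduled 25%. quota on 19-2 exhausted → over-quota 20%; Ferrule agreement on 19-2: wholly obtained → 3% available; Ferrule agreement on 19-2-3: 19-2-1-2 not covered; preferential 3%. → 3%.
Sum: 21% + 3% + 3% = 27%.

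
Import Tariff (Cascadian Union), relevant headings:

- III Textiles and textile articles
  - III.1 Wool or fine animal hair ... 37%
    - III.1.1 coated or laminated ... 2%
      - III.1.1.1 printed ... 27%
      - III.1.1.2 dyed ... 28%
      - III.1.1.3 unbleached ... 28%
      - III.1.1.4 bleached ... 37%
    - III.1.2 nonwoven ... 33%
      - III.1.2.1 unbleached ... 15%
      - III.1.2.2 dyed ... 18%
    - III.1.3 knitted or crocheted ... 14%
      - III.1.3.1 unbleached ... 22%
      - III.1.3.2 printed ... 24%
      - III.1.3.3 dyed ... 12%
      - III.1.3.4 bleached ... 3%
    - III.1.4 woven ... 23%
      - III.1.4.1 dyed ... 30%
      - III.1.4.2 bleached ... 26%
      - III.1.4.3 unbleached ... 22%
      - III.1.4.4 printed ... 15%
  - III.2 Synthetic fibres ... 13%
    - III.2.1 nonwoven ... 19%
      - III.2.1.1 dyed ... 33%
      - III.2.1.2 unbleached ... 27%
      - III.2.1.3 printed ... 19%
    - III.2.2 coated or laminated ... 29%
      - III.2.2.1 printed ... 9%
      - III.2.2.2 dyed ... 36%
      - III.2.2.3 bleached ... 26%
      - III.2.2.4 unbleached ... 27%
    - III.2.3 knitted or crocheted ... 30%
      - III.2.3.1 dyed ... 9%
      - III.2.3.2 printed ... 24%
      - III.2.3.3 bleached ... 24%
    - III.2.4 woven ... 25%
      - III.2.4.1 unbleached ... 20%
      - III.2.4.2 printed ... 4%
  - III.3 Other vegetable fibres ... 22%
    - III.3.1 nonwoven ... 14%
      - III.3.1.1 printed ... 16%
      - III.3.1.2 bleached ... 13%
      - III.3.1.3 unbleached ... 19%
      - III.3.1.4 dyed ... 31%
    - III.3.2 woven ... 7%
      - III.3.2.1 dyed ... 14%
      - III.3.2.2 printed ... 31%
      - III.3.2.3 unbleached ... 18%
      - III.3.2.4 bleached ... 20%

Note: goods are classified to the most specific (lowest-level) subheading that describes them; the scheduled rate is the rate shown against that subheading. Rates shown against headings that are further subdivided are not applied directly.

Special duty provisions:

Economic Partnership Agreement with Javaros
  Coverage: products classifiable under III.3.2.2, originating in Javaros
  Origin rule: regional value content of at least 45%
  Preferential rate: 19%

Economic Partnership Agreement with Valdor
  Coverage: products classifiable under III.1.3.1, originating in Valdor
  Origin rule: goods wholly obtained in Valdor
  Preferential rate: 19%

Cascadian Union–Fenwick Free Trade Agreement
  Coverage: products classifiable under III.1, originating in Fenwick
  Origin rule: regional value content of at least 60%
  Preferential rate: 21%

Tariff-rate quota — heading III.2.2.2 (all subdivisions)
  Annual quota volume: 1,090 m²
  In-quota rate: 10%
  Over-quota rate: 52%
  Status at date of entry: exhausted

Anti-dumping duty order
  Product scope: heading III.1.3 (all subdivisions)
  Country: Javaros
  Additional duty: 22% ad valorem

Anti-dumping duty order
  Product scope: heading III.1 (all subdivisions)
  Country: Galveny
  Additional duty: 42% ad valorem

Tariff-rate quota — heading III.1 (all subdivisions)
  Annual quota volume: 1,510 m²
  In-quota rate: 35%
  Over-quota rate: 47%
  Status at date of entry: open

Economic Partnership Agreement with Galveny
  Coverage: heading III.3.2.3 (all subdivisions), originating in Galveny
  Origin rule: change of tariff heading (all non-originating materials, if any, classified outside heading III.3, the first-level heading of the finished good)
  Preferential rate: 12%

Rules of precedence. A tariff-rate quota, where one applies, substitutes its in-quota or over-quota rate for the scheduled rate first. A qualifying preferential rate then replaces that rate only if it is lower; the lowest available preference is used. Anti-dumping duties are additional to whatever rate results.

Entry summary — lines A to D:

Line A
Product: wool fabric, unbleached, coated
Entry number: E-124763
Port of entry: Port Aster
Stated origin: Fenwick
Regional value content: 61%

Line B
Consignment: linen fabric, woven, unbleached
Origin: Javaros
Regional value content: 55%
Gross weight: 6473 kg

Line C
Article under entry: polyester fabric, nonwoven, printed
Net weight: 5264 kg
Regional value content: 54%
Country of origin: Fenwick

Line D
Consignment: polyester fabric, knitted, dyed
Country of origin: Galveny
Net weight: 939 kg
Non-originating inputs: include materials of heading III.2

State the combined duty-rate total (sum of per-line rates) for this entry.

Line A: wool → III.1; coated → III.1.1; unbleached → III.1.1.3. Scheduled 28%. quota on III.1 open → in-quota 35%; Fenwick agreement on III.1: RVC ≥ 60% → 21% available; preferential 21%. → 21%.
Line B: linen → III.3; woven → III.3.2; unbleached → III.3.2.3. Scheduled 18%. Javaros agreement on III.3.2.2: III.3.2.3 not covered. → 18%.
Line C: polyester → III.2; nonwoven → III.2.1; printed → III.2.1.3. Scheduled 19%. Fenwick agreement on III.1: III.2.1.3 not covered. → 19%.
Line D: polyester → III.2; knitted → III.2.3; dyed → III.2.3.1. Scheduled 9%. Galveny agreement on III.3.2.3: III.2.3.1 not covered. → 9%.
Sum: 21% + 18% + 19% + 9% = 67%.

67%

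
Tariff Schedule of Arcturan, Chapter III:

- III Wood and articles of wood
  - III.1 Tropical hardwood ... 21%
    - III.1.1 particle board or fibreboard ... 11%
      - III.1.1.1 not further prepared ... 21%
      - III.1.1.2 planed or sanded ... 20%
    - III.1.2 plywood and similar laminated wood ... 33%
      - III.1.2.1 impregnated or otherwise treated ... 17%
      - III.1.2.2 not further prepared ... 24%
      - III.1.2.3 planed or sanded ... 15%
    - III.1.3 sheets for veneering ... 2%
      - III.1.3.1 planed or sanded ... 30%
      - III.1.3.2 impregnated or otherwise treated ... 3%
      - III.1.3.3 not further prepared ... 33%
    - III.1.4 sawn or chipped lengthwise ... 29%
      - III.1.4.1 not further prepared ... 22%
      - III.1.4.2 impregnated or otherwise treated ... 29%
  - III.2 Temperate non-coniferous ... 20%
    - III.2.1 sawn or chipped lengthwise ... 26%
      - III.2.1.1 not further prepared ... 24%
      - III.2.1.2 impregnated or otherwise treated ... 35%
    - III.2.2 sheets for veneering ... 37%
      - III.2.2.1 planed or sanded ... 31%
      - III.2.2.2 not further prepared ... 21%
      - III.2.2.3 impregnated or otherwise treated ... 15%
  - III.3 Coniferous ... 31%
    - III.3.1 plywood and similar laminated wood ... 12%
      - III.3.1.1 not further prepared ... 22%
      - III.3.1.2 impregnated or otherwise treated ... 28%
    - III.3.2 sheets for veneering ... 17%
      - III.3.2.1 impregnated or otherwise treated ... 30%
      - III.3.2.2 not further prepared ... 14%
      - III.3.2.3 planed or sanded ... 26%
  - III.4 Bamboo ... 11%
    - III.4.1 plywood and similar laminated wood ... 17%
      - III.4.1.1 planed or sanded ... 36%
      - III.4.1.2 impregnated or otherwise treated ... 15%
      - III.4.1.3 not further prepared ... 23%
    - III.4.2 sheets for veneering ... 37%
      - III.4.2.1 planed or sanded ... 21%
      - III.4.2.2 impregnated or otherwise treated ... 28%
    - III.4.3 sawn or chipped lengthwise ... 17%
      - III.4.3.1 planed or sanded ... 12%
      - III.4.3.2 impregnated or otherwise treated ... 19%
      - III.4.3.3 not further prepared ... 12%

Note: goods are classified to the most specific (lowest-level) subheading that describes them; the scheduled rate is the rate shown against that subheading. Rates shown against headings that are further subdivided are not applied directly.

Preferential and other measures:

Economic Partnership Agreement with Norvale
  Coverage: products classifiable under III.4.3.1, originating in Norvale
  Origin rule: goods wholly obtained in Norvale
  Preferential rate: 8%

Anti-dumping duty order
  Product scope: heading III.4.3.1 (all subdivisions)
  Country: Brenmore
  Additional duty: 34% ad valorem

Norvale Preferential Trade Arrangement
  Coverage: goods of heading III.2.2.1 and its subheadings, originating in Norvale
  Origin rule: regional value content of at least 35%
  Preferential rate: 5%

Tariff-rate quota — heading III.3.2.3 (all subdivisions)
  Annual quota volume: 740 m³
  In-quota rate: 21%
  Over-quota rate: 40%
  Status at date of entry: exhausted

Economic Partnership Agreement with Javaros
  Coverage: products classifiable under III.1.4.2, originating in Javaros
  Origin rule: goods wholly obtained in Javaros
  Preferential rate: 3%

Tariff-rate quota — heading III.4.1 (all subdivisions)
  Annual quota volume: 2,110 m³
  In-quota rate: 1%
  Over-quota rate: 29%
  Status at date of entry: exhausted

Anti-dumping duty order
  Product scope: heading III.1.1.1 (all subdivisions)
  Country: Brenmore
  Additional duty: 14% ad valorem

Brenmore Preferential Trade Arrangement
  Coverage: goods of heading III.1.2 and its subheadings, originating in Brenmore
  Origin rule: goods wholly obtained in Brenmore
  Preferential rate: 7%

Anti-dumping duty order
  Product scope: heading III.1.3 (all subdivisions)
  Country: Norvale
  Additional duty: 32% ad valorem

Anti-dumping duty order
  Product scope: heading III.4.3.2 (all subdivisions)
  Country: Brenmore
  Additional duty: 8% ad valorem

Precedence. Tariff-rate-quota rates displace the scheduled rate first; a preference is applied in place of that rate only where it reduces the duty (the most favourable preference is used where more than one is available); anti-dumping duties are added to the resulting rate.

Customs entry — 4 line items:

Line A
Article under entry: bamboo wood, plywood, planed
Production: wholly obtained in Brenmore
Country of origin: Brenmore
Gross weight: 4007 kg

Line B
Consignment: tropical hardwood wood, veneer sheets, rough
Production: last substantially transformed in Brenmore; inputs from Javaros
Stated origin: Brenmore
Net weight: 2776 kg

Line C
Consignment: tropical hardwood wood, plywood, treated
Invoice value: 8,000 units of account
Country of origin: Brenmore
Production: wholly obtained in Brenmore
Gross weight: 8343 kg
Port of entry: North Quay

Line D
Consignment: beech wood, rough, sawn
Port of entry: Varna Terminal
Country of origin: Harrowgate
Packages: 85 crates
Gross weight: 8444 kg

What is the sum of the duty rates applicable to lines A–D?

93%

Line A: bamboo → III.4; plywood → III.4.1; planed → III.4.1.1. Scheduled 36%. quota on III.4.1 exhausted → over-quota 29%; Brenmore agreement on III.1.2: III.4.1.1 not covered. → 29%.
Line B: tropical hardwood → III.1; veneer sheets → III.1.3; rough → III.1.3.3. Scheduled 33%. Brenmore agreement on III.1.2: III.1.3.3 not covered. → 33%.
Line C: tropical hardwood → III.1; plywood → III.1.2; treated → III.1.2.1. Scheduled 17%. Brenmore agreement on III.1.2: wholly obtained → 7% available; preferential 7%. → 7%.
Line D: beech → III.2; sawn → III.2.1; rough → III.2.1.1. Scheduled 24%. No special measure applies. → 24%.
Sum: 29% + 33% + 7% + 24% = 93%.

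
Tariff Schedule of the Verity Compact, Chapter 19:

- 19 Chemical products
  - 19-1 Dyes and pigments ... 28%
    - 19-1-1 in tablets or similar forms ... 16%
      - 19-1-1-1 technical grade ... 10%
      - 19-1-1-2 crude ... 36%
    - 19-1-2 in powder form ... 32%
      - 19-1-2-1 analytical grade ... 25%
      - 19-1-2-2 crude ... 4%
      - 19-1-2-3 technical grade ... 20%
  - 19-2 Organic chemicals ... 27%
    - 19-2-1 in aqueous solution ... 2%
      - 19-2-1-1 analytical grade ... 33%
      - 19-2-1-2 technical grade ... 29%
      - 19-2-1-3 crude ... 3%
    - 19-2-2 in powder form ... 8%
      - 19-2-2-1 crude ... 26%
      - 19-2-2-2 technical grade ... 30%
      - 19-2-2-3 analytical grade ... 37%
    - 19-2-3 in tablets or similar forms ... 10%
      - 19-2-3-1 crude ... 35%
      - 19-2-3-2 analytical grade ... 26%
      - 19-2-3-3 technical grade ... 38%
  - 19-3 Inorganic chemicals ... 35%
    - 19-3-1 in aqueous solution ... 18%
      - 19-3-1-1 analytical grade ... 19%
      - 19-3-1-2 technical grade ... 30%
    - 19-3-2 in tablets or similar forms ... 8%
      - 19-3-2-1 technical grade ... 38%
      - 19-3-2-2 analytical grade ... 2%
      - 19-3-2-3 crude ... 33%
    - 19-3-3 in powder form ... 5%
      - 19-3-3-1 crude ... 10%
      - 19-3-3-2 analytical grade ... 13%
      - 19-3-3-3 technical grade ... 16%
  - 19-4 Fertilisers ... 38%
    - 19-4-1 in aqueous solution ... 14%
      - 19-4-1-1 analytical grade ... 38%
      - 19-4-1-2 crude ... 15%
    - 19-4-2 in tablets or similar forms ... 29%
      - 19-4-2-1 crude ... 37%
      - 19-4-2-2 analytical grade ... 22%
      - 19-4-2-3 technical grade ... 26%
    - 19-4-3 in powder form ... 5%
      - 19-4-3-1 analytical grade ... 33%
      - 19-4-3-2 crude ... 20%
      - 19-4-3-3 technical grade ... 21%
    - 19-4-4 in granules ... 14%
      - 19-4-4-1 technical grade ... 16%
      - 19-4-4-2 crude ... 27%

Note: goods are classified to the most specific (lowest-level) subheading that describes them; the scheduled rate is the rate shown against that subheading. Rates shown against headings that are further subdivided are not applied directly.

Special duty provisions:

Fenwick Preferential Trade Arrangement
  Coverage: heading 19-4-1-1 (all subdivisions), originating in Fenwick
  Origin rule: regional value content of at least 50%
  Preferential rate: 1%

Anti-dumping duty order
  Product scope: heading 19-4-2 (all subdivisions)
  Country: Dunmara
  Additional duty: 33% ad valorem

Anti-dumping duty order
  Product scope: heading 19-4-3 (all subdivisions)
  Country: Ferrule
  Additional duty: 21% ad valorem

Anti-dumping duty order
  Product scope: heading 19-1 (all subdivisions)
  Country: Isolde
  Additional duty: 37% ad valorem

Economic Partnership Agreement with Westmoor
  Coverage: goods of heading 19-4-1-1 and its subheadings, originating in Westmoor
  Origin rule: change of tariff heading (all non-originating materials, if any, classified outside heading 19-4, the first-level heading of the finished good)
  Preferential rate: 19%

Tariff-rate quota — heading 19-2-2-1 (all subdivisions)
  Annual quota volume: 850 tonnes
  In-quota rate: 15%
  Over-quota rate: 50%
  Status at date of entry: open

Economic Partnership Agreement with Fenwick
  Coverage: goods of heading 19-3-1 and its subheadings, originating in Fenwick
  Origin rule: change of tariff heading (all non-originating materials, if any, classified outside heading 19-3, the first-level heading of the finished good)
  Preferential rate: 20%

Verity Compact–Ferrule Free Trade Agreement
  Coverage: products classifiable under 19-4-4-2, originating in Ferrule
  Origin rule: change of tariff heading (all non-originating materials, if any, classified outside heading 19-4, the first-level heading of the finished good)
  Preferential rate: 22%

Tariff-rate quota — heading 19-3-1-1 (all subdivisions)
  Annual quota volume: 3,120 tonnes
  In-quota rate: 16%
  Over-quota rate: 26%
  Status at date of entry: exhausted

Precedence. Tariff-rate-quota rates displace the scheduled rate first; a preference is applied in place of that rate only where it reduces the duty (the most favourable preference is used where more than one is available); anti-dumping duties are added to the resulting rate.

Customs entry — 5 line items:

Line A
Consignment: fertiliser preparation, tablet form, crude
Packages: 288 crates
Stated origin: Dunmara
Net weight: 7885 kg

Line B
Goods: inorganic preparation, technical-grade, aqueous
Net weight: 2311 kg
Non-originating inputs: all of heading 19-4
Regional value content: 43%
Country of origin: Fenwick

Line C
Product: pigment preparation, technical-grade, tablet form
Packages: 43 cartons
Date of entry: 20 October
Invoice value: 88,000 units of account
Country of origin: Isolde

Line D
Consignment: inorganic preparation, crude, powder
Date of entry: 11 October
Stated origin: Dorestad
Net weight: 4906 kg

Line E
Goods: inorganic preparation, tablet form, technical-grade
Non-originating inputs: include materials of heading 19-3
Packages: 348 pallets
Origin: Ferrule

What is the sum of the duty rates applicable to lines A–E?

Line A: fertiliser → 19-4; tablet form → 19-4-2; crude → 19-4-2-1. Scheduled 37%. anti-dumping (Dunmara, 19-4-2): +33%; total 37% + 33% = 70%. → 70%.
Line B: inorganic → 19-3; aqueous → 19-3-1; technical-grade → 19-3-1-2. Scheduled 30%. Fenwick agreement on 19-4-1-1: 19-3-1-2 not covered; Fenwick agreement on 19-3-1: CTH met → 20% available; preferential 20%. → 20%.
Line C: pigment → 19-1; tablet form → 19-1-1; technical-grade → 19-1-1-1. Scheduled 10%. anti-dumping (Isolde, 19-1): +37%; total 10% + 37% = 47%. → 47%.
Line D: inorganic → 19-3; powder → 19-3-3; crude → 19-3-3-1. Scheduled 10%. No special measure applies. → 10%.
Line E: inorganic → 19-3; tablet form → 19-3-2; technical-grade → 19-3-2-1. Scheduled 38%. Ferrule agreement on 19-4-4-2: 19-3-2-1 not covered. → 38%.
Sum: 70% + 20% + 47% + 10% + 38% = 185%.

185%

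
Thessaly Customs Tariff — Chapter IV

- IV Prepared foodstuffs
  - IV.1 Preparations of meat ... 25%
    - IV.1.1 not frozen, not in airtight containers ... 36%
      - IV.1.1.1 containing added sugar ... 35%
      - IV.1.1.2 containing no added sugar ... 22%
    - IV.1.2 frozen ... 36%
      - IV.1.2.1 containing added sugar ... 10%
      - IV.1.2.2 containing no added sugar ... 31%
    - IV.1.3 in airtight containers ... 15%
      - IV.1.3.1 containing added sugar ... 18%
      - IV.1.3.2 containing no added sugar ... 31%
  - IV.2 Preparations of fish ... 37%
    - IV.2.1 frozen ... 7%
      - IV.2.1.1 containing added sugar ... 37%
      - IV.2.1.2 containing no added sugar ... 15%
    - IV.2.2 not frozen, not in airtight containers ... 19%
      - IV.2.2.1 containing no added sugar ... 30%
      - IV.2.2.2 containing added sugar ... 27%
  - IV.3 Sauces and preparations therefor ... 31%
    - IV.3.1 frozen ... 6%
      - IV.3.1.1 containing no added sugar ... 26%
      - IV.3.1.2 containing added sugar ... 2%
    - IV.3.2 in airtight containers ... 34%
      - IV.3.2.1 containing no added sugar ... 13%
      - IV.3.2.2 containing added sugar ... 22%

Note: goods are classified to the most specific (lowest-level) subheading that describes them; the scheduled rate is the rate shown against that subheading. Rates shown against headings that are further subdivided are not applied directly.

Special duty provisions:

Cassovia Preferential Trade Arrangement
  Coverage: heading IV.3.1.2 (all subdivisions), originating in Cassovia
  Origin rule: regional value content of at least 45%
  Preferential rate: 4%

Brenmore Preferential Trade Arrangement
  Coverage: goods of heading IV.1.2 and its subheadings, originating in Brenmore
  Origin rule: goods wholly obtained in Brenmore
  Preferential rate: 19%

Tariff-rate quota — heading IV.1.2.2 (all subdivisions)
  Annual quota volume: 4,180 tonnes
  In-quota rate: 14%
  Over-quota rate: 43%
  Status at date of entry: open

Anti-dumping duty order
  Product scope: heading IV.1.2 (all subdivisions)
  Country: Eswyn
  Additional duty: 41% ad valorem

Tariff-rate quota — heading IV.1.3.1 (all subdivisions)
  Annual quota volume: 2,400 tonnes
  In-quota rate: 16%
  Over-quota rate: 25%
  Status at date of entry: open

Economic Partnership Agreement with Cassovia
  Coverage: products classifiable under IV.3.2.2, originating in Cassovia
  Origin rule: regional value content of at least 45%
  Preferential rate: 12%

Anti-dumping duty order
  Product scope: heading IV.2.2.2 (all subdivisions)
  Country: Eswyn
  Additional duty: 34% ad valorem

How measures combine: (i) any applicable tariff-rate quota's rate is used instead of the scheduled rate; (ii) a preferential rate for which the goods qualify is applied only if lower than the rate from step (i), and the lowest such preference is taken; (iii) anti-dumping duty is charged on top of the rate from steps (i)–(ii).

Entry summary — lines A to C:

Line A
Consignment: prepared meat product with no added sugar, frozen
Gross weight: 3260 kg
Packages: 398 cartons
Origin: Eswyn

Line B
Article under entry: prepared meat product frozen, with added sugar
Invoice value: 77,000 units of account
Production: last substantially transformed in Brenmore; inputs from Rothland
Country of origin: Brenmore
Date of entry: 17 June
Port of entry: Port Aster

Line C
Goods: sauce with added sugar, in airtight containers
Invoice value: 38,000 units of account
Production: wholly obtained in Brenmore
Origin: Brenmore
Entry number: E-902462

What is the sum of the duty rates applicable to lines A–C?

Line A: prepared meat product → IV.1; frozen → IV.1.2; with no added sugar → IV.1.2.2. Scheduled 31%. quota on IV.1.2.2 open → in-quota 14%; anti-dumping (Eswyn, IV.1.2): +41%; total 14% + 41% = 55%. → 55%.
Line B: prepared meat product → IV.1; frozen → IV.1.2; with added sugar → IV.1.2.1. Scheduled 10%. Brenmore agreement on IV.1.2: not wholly obtained. → 10%.
Line C: sauce → IV.3; in airtight containers → IV.3.2; with added sugar → IV.3.2.2. Scheduled 22%. Brenmore agreement on IV.1.2: IV.3.2.2 not covered. → 22%.
Sum: 55% + 10% + 22% = 87%.

87%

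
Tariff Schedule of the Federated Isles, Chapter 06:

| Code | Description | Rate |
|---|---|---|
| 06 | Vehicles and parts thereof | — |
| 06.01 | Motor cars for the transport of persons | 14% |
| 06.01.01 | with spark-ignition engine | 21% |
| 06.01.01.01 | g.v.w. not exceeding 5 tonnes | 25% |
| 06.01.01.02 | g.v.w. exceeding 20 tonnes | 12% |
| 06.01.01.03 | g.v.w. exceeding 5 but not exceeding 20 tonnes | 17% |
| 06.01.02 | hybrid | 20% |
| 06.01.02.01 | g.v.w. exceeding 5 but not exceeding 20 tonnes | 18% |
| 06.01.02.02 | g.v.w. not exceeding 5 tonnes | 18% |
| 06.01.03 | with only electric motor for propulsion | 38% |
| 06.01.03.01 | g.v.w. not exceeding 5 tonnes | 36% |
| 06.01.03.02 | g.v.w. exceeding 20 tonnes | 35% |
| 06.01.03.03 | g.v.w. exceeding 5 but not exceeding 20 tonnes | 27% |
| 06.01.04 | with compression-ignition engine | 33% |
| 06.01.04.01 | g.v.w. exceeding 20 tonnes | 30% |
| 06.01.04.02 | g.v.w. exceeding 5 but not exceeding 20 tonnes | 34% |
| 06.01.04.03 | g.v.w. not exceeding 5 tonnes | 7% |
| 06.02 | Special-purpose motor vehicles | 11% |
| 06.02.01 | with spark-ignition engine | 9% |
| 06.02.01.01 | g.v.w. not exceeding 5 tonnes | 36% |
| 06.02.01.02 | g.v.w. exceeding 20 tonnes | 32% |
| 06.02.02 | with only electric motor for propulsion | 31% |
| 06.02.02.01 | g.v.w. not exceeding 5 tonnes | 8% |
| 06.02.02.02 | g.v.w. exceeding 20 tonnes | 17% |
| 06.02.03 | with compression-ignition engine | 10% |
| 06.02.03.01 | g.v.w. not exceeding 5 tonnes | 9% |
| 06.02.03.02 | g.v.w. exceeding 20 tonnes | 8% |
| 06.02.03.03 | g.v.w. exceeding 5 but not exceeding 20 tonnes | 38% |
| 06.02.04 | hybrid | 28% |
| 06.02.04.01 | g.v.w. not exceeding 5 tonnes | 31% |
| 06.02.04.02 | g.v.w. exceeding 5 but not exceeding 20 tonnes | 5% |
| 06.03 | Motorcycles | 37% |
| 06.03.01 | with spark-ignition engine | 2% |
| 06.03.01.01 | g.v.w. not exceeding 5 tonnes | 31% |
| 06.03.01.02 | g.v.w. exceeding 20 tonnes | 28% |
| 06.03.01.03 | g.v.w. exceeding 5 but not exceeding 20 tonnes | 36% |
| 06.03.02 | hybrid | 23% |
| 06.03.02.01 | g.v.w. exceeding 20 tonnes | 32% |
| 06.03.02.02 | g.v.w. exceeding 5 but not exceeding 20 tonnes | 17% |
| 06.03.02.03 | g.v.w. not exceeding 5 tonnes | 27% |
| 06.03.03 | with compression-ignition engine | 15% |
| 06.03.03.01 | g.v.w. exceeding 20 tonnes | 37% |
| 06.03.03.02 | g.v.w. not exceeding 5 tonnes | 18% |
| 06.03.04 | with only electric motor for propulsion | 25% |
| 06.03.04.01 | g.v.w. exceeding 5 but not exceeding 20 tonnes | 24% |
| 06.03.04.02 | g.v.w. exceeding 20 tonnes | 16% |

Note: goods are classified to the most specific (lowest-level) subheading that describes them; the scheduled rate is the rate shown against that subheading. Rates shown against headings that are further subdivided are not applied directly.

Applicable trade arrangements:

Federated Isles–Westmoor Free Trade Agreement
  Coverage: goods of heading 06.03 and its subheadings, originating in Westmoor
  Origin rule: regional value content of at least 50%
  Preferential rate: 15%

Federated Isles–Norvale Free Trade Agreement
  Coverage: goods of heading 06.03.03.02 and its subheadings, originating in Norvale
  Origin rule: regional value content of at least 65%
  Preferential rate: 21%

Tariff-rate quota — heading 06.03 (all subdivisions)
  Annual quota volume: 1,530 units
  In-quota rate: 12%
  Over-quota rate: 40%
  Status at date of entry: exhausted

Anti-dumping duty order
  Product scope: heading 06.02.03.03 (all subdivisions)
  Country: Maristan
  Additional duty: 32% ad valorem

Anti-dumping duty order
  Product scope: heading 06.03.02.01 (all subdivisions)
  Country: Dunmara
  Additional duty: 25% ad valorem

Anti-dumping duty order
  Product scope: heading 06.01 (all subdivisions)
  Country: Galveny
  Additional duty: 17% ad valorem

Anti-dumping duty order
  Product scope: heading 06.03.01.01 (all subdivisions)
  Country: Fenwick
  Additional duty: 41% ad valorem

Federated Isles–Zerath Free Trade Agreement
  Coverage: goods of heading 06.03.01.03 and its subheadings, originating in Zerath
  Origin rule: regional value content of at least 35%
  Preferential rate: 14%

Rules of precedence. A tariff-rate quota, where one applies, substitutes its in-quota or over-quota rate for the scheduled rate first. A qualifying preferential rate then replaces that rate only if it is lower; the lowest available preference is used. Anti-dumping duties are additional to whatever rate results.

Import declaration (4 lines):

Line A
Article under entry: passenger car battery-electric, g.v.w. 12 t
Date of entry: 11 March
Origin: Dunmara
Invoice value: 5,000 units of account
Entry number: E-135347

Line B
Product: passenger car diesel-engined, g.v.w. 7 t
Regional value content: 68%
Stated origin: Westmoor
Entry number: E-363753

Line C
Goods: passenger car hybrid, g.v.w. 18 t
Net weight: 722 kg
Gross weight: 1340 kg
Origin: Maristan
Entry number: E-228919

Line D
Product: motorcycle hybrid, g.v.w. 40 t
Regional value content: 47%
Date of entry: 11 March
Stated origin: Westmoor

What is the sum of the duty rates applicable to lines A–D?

Line A: passenger car → 06.01; battery-electric → 06.01.03; g.v.w. 12 t → 06.01.03.03. Scheduled 27%. No special measure applies. → 27%.
Line B: passenger car → 06.01; diesel-engined → 06.01.04; g.v.w. 7 t → 06.01.04.02. Scheduled 34%. Westmoor agreement on 06.03: 06.01.04.02 not covered. → 34%.
Line C: passenger car → 06.01; hybrid → 06.01.02; g.v.w. 18 t → 06.01.02.01. Scheduled 18%. No special measure applies. → 18%.
Line D: motorcycle → 06.03; hybrid → 06.03.02; g.v.w. 40 t → 06.03.02.01. Scheduled 32%. quota on 06.03 exhausted → over-quota 40%; Westmoor agreement on 06.03: RVC < 50%. → 40%.
Sum: 27% + 34% + 18% + 40% = 119%.

119%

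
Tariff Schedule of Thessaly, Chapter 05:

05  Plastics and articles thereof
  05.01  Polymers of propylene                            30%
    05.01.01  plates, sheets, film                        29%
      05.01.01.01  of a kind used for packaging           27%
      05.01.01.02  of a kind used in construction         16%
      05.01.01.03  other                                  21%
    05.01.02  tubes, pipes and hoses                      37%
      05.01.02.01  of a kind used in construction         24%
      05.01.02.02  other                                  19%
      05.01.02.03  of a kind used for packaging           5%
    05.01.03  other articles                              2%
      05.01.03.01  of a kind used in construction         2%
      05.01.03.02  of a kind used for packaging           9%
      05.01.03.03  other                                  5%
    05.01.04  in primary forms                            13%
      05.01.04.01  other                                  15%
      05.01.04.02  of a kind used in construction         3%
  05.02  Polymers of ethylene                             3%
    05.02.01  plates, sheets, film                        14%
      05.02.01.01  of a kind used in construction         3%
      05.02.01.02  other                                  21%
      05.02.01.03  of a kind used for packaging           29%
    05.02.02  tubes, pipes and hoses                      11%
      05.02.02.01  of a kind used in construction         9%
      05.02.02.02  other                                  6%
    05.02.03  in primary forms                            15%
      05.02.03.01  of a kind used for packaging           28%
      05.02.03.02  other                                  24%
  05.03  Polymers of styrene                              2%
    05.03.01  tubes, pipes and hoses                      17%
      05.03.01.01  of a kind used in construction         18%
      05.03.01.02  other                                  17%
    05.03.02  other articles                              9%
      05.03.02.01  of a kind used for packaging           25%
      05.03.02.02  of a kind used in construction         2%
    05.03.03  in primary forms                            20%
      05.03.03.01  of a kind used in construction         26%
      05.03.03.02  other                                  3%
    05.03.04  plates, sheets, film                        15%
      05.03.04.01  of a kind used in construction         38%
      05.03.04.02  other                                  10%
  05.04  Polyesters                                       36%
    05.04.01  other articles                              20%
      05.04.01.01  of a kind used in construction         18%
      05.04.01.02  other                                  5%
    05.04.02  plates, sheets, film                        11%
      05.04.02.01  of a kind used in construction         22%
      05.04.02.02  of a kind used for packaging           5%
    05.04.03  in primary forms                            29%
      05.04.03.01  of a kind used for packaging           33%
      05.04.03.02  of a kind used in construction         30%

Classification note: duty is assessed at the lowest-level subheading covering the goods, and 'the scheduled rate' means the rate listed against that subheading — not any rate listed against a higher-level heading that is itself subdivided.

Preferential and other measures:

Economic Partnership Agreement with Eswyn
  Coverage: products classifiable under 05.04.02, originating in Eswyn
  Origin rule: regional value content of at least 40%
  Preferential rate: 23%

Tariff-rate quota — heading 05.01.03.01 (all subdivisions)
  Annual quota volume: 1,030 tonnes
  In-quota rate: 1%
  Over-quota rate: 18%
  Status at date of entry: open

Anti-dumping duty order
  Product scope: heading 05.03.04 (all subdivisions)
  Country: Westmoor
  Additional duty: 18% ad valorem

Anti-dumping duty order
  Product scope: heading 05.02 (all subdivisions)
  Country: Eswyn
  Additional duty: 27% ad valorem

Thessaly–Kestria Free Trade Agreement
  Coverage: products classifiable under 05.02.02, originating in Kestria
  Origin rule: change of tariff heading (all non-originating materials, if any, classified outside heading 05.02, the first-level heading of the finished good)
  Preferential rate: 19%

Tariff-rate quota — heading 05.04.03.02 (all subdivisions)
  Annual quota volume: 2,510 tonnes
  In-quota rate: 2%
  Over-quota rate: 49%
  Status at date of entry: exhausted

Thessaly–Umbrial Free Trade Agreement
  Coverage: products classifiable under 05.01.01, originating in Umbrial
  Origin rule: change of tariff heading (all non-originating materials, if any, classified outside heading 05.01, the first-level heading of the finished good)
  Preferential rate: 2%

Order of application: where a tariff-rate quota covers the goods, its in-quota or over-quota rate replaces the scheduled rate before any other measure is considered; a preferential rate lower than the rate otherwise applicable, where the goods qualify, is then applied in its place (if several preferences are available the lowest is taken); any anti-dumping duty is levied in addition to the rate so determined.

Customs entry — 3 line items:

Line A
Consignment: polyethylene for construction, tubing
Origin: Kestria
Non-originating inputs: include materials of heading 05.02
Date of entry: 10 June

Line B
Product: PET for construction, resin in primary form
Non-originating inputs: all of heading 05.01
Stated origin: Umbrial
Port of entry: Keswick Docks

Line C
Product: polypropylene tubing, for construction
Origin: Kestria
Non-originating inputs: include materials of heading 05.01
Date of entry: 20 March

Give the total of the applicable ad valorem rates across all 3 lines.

82%

Line A: polyethylene → 05.02; tubing → 05.02.02; for construction → 05.02.02.01. Scheduled 9%. Kestria agreement on 05.02.02: CTH not met. → 9%.
Line B: PET → 05.04; resin in primary form → 05.04.03; for construction → 05.04.03.02. Scheduled 30%. quota on 05.04.03.02 exhausted → over-quota 49%; Umbrial agreement on 05.01.01: 05.04.03.02 not covered. → 49%.
Line C: polypropylene → 05.01; tubing → 05.01.02; for construction → 05.01.02.01. Scheduled 24%. Kestria agreement on 05.02.02: 05.01.02.01 not covered. → 24%.
Sum: 9% + 49% + 24% = 82%.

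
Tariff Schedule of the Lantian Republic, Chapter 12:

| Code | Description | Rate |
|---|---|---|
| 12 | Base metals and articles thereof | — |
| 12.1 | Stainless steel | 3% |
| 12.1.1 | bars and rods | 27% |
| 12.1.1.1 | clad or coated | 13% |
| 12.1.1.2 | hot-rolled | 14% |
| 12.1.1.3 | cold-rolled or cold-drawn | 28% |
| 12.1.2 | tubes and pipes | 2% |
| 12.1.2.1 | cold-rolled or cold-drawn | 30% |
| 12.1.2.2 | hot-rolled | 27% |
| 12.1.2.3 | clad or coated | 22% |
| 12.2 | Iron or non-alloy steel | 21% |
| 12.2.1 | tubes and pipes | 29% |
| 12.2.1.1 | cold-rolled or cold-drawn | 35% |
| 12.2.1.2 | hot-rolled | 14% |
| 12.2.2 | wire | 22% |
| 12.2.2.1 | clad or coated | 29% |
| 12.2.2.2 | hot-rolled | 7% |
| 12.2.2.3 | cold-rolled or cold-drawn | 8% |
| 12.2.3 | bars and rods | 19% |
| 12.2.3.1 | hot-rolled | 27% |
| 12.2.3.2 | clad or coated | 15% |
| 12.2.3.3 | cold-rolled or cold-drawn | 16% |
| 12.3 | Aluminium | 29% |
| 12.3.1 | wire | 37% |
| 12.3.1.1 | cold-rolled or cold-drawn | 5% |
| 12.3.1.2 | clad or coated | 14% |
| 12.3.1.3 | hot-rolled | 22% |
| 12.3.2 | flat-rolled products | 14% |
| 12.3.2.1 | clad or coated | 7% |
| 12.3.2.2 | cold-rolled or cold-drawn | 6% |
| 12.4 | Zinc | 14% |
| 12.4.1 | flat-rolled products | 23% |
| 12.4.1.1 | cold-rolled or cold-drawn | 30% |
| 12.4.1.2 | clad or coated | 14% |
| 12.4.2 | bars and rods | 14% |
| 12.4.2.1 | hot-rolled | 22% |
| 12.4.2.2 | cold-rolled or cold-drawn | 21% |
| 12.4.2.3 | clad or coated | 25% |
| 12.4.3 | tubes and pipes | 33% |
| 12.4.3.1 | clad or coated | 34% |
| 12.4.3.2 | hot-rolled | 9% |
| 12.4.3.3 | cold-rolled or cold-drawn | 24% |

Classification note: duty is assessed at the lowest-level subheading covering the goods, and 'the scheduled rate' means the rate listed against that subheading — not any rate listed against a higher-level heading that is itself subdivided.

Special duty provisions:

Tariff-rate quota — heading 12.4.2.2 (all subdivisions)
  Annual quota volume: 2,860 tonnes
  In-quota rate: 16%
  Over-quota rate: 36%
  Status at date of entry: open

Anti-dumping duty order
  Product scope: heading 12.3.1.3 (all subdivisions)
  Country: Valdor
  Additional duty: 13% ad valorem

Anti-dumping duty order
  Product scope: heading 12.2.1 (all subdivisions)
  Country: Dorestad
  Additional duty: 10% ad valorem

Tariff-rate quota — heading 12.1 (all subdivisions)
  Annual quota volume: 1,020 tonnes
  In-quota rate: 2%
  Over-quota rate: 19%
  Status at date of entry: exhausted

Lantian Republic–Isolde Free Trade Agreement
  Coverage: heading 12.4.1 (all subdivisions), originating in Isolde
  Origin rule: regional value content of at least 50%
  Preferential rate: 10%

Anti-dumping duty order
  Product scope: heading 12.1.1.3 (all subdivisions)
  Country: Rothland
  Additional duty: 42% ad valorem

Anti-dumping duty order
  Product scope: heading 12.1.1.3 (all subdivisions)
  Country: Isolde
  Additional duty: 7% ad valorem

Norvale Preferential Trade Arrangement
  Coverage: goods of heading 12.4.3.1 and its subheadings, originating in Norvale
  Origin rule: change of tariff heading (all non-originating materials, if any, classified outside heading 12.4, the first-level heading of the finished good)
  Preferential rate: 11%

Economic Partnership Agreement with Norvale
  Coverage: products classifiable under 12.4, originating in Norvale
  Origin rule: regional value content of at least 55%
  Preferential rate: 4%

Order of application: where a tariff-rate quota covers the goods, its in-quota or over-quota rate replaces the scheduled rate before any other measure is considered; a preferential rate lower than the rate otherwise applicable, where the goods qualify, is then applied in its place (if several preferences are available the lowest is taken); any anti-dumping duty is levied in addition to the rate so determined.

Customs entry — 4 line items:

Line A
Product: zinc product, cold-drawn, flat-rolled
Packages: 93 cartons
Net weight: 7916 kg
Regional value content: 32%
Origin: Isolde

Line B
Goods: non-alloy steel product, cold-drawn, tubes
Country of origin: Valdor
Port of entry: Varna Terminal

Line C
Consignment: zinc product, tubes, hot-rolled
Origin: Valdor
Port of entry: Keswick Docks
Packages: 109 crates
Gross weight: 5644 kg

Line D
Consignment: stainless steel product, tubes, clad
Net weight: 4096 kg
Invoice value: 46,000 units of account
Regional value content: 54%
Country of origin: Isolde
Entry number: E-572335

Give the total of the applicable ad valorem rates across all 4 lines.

Line A: zinc → 12.4; flat-rolled → 12.4.1; cold-drawn → 12.4.1.1. Scheduled 30%. Isolde agreement on 12.4.1: RVC < 50%. → 30%.
Line B: non-alloy steel → 12.2; tubes → 12.2.1; cold-drawn → 12.2.1.1. Scheduled 35%. No special measure applies. → 35%.
Line C: zinc → 12.4; tubes → 12.4.3; hot-rolled → 12.4.3.2. Scheduled 9%. No special measure applies. → 9%.
Line D: stainless steel → 12.1; tubes → 12.1.2; clad → 12.1.2.3. Scheduled 22%. quota on 12.1 exhausted → over-quota 19%; Isolde agreement on 12.4.1: 12.1.2.3 not covered. → 19%.
Sum: 30% + 35% + 9% + 19% = 93%.

93%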